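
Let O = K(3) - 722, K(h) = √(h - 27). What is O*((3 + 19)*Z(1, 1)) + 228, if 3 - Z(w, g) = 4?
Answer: 16112 - 44*I*√6 ≈ 16112.0 - 107.78*I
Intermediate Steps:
Z(w, g) = -1 (Z(w, g) = 3 - 1*4 = 3 - 4 = -1)
K(h) = √(-27 + h)
O = -722 + 2*I*√6 (O = √(-27 + 3) - 722 = √(-24) - 722 = 2*I*√6 - 722 = -722 + 2*I*√6 ≈ -722.0 + 4.899*I)
O*((3 + 19)*Z(1, 1)) + 228 = (-722 + 2*I*√6)*((3 + 19)*(-1)) + 228 = (-722 + 2*I*√6)*(22*(-1)) + 228 = (-722 + 2*I*√6)*(-22) + 228 = (15884 - 44*I*√6) + 228 = 16112 - 44*I*√6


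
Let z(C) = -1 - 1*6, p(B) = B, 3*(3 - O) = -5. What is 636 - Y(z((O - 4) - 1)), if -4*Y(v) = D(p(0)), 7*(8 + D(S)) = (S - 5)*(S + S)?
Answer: 634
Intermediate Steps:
O = 14/3 (O = 3 - ⅓*(-5) = 3 + 5/3 = 14/3 ≈ 4.6667)
D(S) = -8 + 2*S*(-5 + S)/7 (D(S) = -8 + ((S - 5)*(S + S))/7 = -8 + ((-5 + S)*(2*S))/7 = -8 + (2*S*(-5 + S))/7 = -8 + 2*S*(-5 + S)/7)
z(C) = -7 (z(C) = -1 - 6 = -7)
Y(v) = 2 (Y(v) = -(-8 - 10/7*0 + (2/7)*0²)/4 = -(-8 + 0 + (2/7)*0)/4 = -(-8 + 0 + 0)/4 = -¼*(-8) = 2)
636 - Y(z((O - 4) - 1)) = 636 - 1*2 = 636 - 2 = 634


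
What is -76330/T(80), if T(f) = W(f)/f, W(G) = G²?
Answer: -7633/8 ≈ -954.13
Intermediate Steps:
T(f) = f (T(f) = f²/f = f)
-76330/T(80) = -76330/80 = -76330*1/80 = -7633/8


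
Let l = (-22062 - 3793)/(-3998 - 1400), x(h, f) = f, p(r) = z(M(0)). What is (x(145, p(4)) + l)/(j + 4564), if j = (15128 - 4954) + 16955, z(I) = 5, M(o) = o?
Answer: 52845/171078814 ≈ 0.00030889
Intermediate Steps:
p(r) = 5
j = 27129 (j = 10174 + 16955 = 27129)
l = 25855/5398 (l = -25855/(-5398) = -25855*(-1/5398) = 25855/5398 ≈ 4.7897)
(x(145, p(4)) + l)/(j + 4564) = (5 + 25855/5398)/(27129 + 4564) = (52845/5398)/31693 = (52845/5398)*(1/31693) = 52845/171078814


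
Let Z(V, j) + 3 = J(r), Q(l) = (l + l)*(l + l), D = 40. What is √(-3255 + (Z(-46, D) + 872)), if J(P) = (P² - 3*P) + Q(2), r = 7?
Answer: I*√2342 ≈ 48.394*I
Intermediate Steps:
Q(l) = 4*l² (Q(l) = (2*l)*(2*l) = 4*l²)
J(P) = 16 + P² - 3*P (J(P) = (P² - 3*P) + 4*2² = (P² - 3*P) + 4*4 = (P² - 3*P) + 16 = 16 + P² - 3*P)
Z(V, j) = 41 (Z(V, j) = -3 + (16 + 7² - 3*7) = -3 + (16 + 49 - 21) = -3 + 44 = 41)
√(-3255 + (Z(-46, D) + 872)) = √(-3255 + (41 + 872)) = √(-3255 + 913) = √(-2342) = I*√2342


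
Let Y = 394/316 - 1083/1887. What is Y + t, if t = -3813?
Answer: -378876691/99382 ≈ -3812.3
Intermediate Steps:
Y = 66875/99382 (Y = 394*(1/316) - 1083*1/1887 = 197/158 - 361/629 = 66875/99382 ≈ 0.67291)
Y + t = 66875/99382 - 3813 = -378876691/99382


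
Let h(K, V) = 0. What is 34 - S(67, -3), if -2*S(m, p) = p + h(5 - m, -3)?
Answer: 65/2 ≈ 32.500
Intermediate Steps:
S(m, p) = -p/2 (S(m, p) = -(p + 0)/2 = -p/2)
34 - S(67, -3) = 34 - (-1)*(-3)/2 = 34 - 1*3/2 = 34 - 3/2 = 65/2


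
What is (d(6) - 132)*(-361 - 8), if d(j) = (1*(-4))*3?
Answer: 53136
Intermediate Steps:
d(j) = -12 (d(j) = -4*3 = -12)
(d(6) - 132)*(-361 - 8) = (-12 - 132)*(-361 - 8) = -144*(-369) = 53136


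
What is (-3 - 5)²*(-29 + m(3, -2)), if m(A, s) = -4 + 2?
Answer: -1984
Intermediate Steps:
m(A, s) = -2
(-3 - 5)²*(-29 + m(3, -2)) = (-3 - 5)²*(-29 - 2) = (-8)²*(-31) = 64*(-31) = -1984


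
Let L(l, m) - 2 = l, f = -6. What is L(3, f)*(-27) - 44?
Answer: -179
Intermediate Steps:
L(l, m) = 2 + l
L(3, f)*(-27) - 44 = (2 + 3)*(-27) - 44 = 5*(-27) - 44 = -135 - 44 = -179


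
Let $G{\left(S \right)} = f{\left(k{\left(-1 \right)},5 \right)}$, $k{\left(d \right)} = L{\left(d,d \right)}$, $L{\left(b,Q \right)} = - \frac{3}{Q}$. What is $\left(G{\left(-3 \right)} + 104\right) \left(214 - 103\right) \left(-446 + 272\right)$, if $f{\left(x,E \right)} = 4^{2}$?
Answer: $-2317680$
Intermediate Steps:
$k{\left(d \right)} = - \frac{3}{d}$
$f{\left(x,E \right)} = 16$
$G{\left(S \right)} = 16$
$\left(G{\left(-3 \right)} + 104\right) \left(214 - 103\right) \left(-446 + 272\right) = \left(16 + 104\right) \left(214 - 103\right) \left(-446 + 272\right) = 120 \cdot 111 \left(-174\right) = 13320 \left(-174\right) = -2317680$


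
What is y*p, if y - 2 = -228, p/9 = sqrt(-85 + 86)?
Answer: -2034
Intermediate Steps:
p = 9 (p = 9*sqrt(-85 + 86) = 9*sqrt(1) = 9*1 = 9)
y = -226 (y = 2 - 228 = -226)
y*p = -226*9 = -2034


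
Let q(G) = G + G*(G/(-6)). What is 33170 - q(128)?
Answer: 107318/3 ≈ 35773.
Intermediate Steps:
q(G) = G - G**2/6 (q(G) = G + G*(G*(-1/6)) = G + G*(-G/6) = G - G**2/6)
33170 - q(128) = 33170 - 128*(6 - 1*128)/6 = 33170 - 128*(6 - 128)/6 = 33170 - 128*(-122)/6 = 33170 - 1*(-7808/3) = 33170 + 7808/3 = 107318/3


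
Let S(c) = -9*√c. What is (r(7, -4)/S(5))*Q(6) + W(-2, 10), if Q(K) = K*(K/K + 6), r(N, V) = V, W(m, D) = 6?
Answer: 6 + 56*√5/15 ≈ 14.348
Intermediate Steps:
Q(K) = 7*K (Q(K) = K*(1 + 6) = K*7 = 7*K)
(r(7, -4)/S(5))*Q(6) + W(-2, 10) = (-4*(-√5/45))*(7*6) + 6 = -(-4)*√5/45*42 + 6 = (4*√5/45)*42 + 6 = 56*√5/15 + 6 = 6 + 56*√5/15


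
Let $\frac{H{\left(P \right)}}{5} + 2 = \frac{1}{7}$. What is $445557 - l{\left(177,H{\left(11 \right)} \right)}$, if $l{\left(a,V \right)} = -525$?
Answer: $446082$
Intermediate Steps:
$H{\left(P \right)} = - \frac{65}{7}$ ($H{\left(P \right)} = -10 + \frac{5}{7} = - \frac{65}{7}$)
$445557 - l{\left(177,H{\left(11 \right)} \right)} = 445557 - -525 = 445557 + 525 = 446082$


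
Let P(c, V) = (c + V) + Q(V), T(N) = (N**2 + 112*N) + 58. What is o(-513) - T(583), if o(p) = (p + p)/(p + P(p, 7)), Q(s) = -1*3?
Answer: -207078660/511 ≈ -4.0524e+5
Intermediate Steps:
T(N) = 58 + N**2 + 112*N
Q(s) = -3
P(c, V) = -3 + V + c (P(c, V) = (c + V) - 3 = (V + c) - 3 = -3 + V + c)
o(p) = 2*p/(4 + 2*p) (o(p) = (p + p)/(p + (-3 + 7 + p)) = (2*p)/(p + (4 + p)) = (2*p)/(4 + 2*p) = 2*p/(4 + 2*p))
o(-513) - T(583) = -513/(2 - 513) - (58 + 583**2 + 112*583) = -513/(-511) - (58 + 339889 + 65296) = -513*(-1/511) - 1*405243 = 513/511 - 405243 = -207078660/511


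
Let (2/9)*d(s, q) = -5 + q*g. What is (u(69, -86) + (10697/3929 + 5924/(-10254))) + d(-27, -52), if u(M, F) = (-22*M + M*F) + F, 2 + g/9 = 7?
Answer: -728743037281/40287966 ≈ -18088.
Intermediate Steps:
g = 45 (g = -18 + 9*7 = -18 + 63 = 45)
u(M, F) = F - 22*M + F*M (u(M, F) = (-22*M + F*M) + F = F - 22*M + F*M)
d(s, q) = -45/2 + 405*q/2 (d(s, q) = 9*(-5 + q*45)/2 = 9*(-5 + 45*q)/2 = -45/2 + 405*q/2)
(u(69, -86) + (10697/3929 + 5924/(-10254))) + d(-27, -52) = ((-86 - 22*69 - 86*69) + (10697/3929 + 5924/(-10254))) + (-45/2 + (405/2)*(-52)) = ((-86 - 1518 - 5934) + (10697*(1/3929) + 5924*(-1/10254))) + (-45/2 - 10530) = (-7538 + (10697/3929 - 2962/5127)) - 21105/2 = (-7538 + 43205821/20143983) - 21105/2 = -151802138033/20143983 - 21105/2 = -728743037281/40287966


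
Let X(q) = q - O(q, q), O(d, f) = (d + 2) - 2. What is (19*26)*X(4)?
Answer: 0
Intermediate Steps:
O(d, f) = d (O(d, f) = (2 + d) - 2 = d)
X(q) = 0 (X(q) = q - q = 0)
(19*26)*X(4) = (19*26)*0 = 494*0 = 0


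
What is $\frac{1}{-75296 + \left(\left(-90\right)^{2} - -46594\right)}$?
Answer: $- \frac{1}{20602} \approx -4.8539 \cdot 10^{-5}$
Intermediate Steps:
$\frac{1}{-75296 + \left(\left(-90\right)^{2} - -46594\right)} = \frac{1}{-75296 + \left(8100 + 46594\right)} = \frac{1}{-75296 + 54694} = \frac{1}{-20602} = - \frac{1}{20602}$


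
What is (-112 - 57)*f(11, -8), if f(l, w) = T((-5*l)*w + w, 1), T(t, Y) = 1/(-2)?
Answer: 169/2 ≈ 84.500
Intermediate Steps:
T(t, Y) = -½
f(l, w) = -½
(-112 - 57)*f(11, -8) = (-112 - 57)*(-½) = -169*(-½) = 169/2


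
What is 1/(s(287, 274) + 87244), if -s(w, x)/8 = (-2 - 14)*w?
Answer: 1/123980 ≈ 8.0658e-6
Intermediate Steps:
s(w, x) = 128*w (s(w, x) = -8*(-2 - 14)*w = -(-128)*w = 128*w)
1/(s(287, 274) + 87244) = 1/(128*287 + 87244) = 1/(36736 + 87244) = 1/123980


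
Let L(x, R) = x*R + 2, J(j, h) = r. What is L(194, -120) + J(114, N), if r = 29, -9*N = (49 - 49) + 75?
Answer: -23249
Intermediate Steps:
N = -25/3 (N = -((49 - 49) + 75)/9 = -(0 + 75)/9 = -⅑*75 = -25/3 ≈ -8.3333)
J(j, h) = 29
L(x, R) = 2 + R*x (L(x, R) = R*x + 2 = 2 + R*x)
L(194, -120) + J(114, N) = (2 - 120*194) + 29 = (2 - 23280) + 29 = -23278 + 29 = -23249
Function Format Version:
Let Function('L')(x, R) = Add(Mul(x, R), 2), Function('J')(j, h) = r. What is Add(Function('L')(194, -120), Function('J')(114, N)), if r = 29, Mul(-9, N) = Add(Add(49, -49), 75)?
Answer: -23249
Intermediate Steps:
N = Rational(-25, 3) (N = Mul(Rational(-1, 9), Add(Add(49, -49), 75)) = Mul(Rational(-1, 9), Add(0, 75)) = Mul(Rational(-1, 9), 75) = Rational(-25, 3) ≈ -8.3333)
Function('J')(j, h) = 29
Function('L')(x, R) = Add(2, Mul(R, x)) (Function('L')(x, R) = Add(Mul(R, x), 2) = Add(2, Mul(R, x)))
Add(Function('L')(194, -120), Function('J')(114, N)) = Add(Add(2, Mul(-120, 194)), 29) = Add(Add(2, -23280), 29) = Add(-23278, 29) = -23249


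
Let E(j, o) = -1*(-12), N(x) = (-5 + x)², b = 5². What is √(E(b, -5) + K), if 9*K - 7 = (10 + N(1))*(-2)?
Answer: √7 ≈ 2.6458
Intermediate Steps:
b = 25
E(j, o) = 12
K = -5 (K = 7/9 + ((10 + (-5 + 1)²)*(-2))/9 = 7/9 + ((10 + (-4)²)*(-2))/9 = 7/9 + ((10 + 16)*(-2))/9 = 7/9 + (26*(-2))/9 = 7/9 + (⅑)*(-52) = 7/9 - 52/9 = -5)
√(E(b, -5) + K) = √(12 - 5) = √7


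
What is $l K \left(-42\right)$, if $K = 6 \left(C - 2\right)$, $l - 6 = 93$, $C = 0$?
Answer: $49896$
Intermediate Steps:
$l = 99$ ($l = 6 + 93 = 99$)
$K = -12$ ($K = 6 \left(0 - 2\right) = 6 \left(-2\right) = -12$)
$l K \left(-42\right) = 99 \left(-12\right) \left(-42\right) = \left(-1188\right) \left(-42\right) = 49896$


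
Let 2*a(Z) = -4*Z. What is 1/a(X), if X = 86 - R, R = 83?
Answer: -⅙ ≈ -0.16667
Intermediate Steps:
X = 3 (X = 86 - 1*83 = 86 - 83 = 3)
a(Z) = -2*Z (a(Z) = (-4*Z)/2 = -2*Z)
1/a(X) = 1/(-2*3) = 1/(-6) = -⅙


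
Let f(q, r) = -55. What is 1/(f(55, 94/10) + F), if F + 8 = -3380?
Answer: -1/3443 ≈ -0.00029044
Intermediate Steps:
F = -3388 (F = -8 - 3380 = -3388)
1/(f(55, 94/10) + F) = 1/(-55 - 3388) = 1/(-3443) = -1/3443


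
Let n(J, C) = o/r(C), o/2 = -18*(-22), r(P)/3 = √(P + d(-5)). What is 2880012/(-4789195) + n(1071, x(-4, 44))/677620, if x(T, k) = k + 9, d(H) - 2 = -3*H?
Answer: -2880012/4789195 + 33*√70/5929175 ≈ -0.60131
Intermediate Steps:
d(H) = 2 - 3*H
x(T, k) = 9 + k
r(P) = 3*√(17 + P) (r(P) = 3*√(P + (2 - 3*(-5))) = 3*√(P + (2 + 15)) = 3*√(P + 17) = 3*√(17 + P))
o = 792 (o = 2*(-18*(-22)) = 2*396 = 792)
n(J, C) = 264/√(17 + C) (n(J, C) = 792/((3*√(17 + C))) = 792*(1/(3*√(17 + C))) = 264/√(17 + C))
2880012/(-4789195) + n(1071, x(-4, 44))/677620 = 2880012/(-4789195) + (264/√(17 + (9 + 44)))/677620 = 2880012*(-1/4789195) + (264/√(17 + 53))*(1/677620) = -2880012/4789195 + (264/√70)*(1/677620) = -2880012/4789195 + (264*(√70/70))*(1/677620) = -2880012/4789195 + (132*√70/35)*(1/677620) = -2880012/4789195 + 33*√70/5929175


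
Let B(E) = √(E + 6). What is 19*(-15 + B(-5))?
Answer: -266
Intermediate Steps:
B(E) = √(6 + E)
19*(-15 + B(-5)) = 19*(-15 + √(6 - 5)) = 19*(-15 + √1) = 19*(-15 + 1) = 19*(-14) = -266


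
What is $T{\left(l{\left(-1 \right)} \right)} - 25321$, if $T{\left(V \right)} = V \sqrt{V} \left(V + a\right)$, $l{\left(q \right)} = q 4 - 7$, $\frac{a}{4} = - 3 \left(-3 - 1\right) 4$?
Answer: $-25321 - 1991 i \sqrt{11} \approx -25321.0 - 6603.4 i$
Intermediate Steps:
$a = 192$ ($a = 4 - 3 \left(-3 - 1\right) 4 = 4 \left(-3\right) \left(-4\right) 4 = 4 \cdot 12 \cdot 4 = 4 \cdot 48 = 192$)
$l{\left(q \right)} = -7 + 4 q$ ($l{\left(q \right)} = 4 q - 7 = -7 + 4 q$)
$T{\left(V \right)} = V^{\frac{3}{2}} \left(192 + V\right)$ ($T{\left(V \right)} = V \sqrt{V} \left(V + 192\right) = V^{\frac{3}{2}} \left(192 + V\right)$)
$T{\left(l{\left(-1 \right)} \right)} - 25321 = \left(-7 + 4 \left(-1\right)\right)^{\frac{3}{2}} \left(192 + \left(-7 + 4 \left(-1\right)\right)\right) - 25321 = \left(-7 - 4\right)^{\frac{3}{2}} \left(192 - 11\right) - 25321 = \left(-11\right)^{\frac{3}{2}} \left(192 - 11\right) - 25321 = - 11 i \sqrt{11} \cdot 181 - 25321 = - 1991 i \sqrt{11} - 25321 = -25321 - 1991 i \sqrt{11}$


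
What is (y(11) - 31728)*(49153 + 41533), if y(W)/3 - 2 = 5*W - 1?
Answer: -2862050160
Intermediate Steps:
y(W) = 3 + 15*W (y(W) = 6 + 3*(5*W - 1) = 6 + 3*(-1 + 5*W) = 6 + (-3 + 15*W) = 3 + 15*W)
(y(11) - 31728)*(49153 + 41533) = ((3 + 15*11) - 31728)*(49153 + 41533) = ((3 + 165) - 31728)*90686 = (168 - 31728)*90686 = -31560*90686 = -2862050160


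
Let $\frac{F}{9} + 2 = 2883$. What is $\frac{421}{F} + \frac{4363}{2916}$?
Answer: $\frac{12706207}{8400996} \approx 1.5125$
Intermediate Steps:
$F = 25929$ ($F = -18 + 9 \cdot 2883 = -18 + 25947 = 25929$)
$\frac{421}{F} + \frac{4363}{2916} = \frac{421}{25929} + \frac{4363}{2916} = \frac{12706207}{8400996}$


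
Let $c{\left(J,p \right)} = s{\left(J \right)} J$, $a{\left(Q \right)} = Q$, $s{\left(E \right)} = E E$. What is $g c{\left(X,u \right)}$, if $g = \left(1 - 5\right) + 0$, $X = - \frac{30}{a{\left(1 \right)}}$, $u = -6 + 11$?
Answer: $108000$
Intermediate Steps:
$s{\left(E \right)} = E^{2}$
$u = 5$
$X = -30$ ($X = - \frac{30}{1} = \left(-30\right) 1 = -30$)
$c{\left(J,p \right)} = J^{3}$ ($c{\left(J,p \right)} = J^{2} J = J^{3}$)
$g = -4$ ($g = -4 + 0 = -4$)
$g c{\left(X,u \right)} = - 4 \left(-30\right)^{3} = \left(-4\right) \left(-27000\right) = 108000$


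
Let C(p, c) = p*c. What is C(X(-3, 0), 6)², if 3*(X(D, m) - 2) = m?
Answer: 144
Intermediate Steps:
X(D, m) = 2 + m/3
C(p, c) = c*p
C(X(-3, 0), 6)² = (6*(2 + (⅓)*0))² = (6*(2 + 0))² = (6*2)² = 12² = 144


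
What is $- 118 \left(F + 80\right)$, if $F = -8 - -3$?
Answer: $-8850$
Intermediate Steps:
$F = -5$ ($F = -8 + 3 = -5$)
$- 118 \left(F + 80\right) = - 118 \left(-5 + 80\right) = \left(-118\right) 75 = -8850$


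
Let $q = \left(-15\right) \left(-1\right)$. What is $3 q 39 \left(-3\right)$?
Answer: $-5265$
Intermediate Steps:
$q = 15$
$3 q 39 \left(-3\right) = 3 \cdot 15 \cdot 39 \left(-3\right) = 45 \cdot 39 \left(-3\right) = 1755 \left(-3\right) = -5265$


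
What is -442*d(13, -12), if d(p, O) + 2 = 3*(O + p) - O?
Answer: -5746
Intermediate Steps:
d(p, O) = -2 + 2*O + 3*p (d(p, O) = -2 + (3*(O + p) - O) = -2 + ((3*O + 3*p) - O) = -2 + (2*O + 3*p) = -2 + 2*O + 3*p)
-442*d(13, -12) = -442*(-2 + 2*(-12) + 3*13) = -442*(-2 - 24 + 39) = -442*13 = -5746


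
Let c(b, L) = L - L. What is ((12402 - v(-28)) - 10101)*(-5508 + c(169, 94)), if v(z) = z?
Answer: -12828132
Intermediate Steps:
c(b, L) = 0
((12402 - v(-28)) - 10101)*(-5508 + c(169, 94)) = ((12402 - 1*(-28)) - 10101)*(-5508 + 0) = ((12402 + 28) - 10101)*(-5508) = (12430 - 10101)*(-5508) = 2329*(-5508) = -12828132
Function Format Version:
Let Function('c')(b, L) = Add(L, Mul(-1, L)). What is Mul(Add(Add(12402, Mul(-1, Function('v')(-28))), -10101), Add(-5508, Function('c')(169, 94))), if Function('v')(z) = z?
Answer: -12828132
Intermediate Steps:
Function('c')(b, L) = 0
Mul(Add(Add(12402, Mul(-1, Function('v')(-28))), -10101), Add(-5508, Function('c')(169, 94))) = Mul(Add(Add(12402, Mul(-1, -28)), -10101), Add(-5508, 0)) = Mul(Add(Add(12402, 28), -10101), -5508) = Mul(Add(12430, -10101), -5508) = Mul(2329, -5508) = -12828132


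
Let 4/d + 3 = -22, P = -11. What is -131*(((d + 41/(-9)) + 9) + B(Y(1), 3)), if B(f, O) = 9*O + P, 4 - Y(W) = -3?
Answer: -597884/225 ≈ -2657.3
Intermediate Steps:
Y(W) = 7 (Y(W) = 4 - 1*(-3) = 4 + 3 = 7)
d = -4/25 (d = 4/(-3 - 22) = 4/(-25) = 4*(-1/25) = -4/25 ≈ -0.16000)
B(f, O) = -11 + 9*O (B(f, O) = 9*O - 11 = -11 + 9*O)
-131*(((d + 41/(-9)) + 9) + B(Y(1), 3)) = -131*(((-4/25 + 41/(-9)) + 9) + (-11 + 9*3)) = -131*(((-4/25 + 41*(-⅑)) + 9) + (-11 + 27)) = -131*(((-4/25 - 41/9) + 9) + 16) = -131*((-1061/225 + 9) + 16) = -131*(964/225 + 16) = -131*4564/225 = -597884/225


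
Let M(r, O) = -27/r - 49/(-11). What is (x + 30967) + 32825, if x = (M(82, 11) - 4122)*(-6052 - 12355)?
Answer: 68427083845/902 ≈ 7.5862e+7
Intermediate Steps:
M(r, O) = 49/11 - 27/r (M(r, O) = -27/r - 49*(-1/11) = -27/r + 49/11 = 49/11 - 27/r)
x = 68369543461/902 (x = ((49/11 - 27/82) - 4122)*(-6052 - 12355) = ((49/11 - 27*1/82) - 4122)*(-18407) = ((49/11 - 27/82) - 4122)*(-18407) = (3721/902 - 4122)*(-18407) = -3714323/902*(-18407) = 68369543461/902 ≈ 7.5798e+7)
(x + 30967) + 32825 = (68369543461/902 + 30967) + 32825 = 68397475695/902 + 32825 = 68427083845/902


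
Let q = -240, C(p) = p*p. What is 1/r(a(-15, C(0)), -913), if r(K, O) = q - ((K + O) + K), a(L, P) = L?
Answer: 1/703 ≈ 0.0014225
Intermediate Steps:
C(p) = p²
r(K, O) = -240 - O - 2*K (r(K, O) = -240 - ((K + O) + K) = -240 - (O + 2*K) = -240 + (-O - 2*K) = -240 - O - 2*K)
1/r(a(-15, C(0)), -913) = 1/(-240 - 1*(-913) - 2*(-15)) = 1/(-240 + 913 + 30) = 1/703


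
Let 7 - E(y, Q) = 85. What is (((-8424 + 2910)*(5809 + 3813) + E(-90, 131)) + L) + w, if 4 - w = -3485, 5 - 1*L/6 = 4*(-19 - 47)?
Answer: -53050683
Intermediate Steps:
E(y, Q) = -78 (E(y, Q) = 7 - 1*85 = 7 - 85 = -78)
L = 1614 (L = 30 - 24*(-19 - 47) = 30 - 24*(-66) = 30 - 6*(-264) = 30 + 1584 = 1614)
w = 3489 (w = 4 - 1*(-3485) = 4 + 3485 = 3489)
(((-8424 + 2910)*(5809 + 3813) + E(-90, 131)) + L) + w = (((-8424 + 2910)*(5809 + 3813) - 78) + 1614) + 3489 = ((-5514*9622 - 78) + 1614) + 3489 = ((-53055708 - 78) + 1614) + 3489 = (-53055786 + 1614) + 3489 = -53054172 + 3489 = -53050683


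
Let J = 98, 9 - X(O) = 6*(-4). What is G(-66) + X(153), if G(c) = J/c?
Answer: 1040/33 ≈ 31.515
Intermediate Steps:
X(O) = 33 (X(O) = 9 - 6*(-4) = 9 - 1*(-24) = 9 + 24 = 33)
G(c) = 98/c
G(-66) + X(153) = 98/(-66) + 33 = 98*(-1/66) + 33 = -49/33 + 33 = 1040/33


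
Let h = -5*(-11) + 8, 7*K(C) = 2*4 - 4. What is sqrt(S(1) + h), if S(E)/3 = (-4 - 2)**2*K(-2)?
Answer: 3*sqrt(679)/7 ≈ 11.168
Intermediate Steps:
K(C) = 4/7 (K(C) = (2*4 - 4)/7 = (8 - 4)/7 = (1/7)*4 = 4/7)
S(E) = 432/7 (S(E) = 3*((-4 - 2)**2*(4/7)) = 3*((-6)**2*(4/7)) = 3*(36*(4/7)) = 3*(144/7) = 432/7)
h = 63 (h = 55 + 8 = 63)
sqrt(S(1) + h) = sqrt(432/7 + 63) = sqrt(873/7) = 3*sqrt(679)/7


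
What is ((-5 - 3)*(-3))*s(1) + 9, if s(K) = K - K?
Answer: 9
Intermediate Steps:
s(K) = 0
((-5 - 3)*(-3))*s(1) + 9 = ((-5 - 3)*(-3))*0 + 9 = -8*(-3)*0 + 9 = 24*0 + 9 = 0 + 9 = 9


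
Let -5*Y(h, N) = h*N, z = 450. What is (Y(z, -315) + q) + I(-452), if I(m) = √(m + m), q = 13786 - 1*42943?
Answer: -807 + 2*I*√226 ≈ -807.0 + 30.067*I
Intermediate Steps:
Y(h, N) = -N*h/5 (Y(h, N) = -h*N/5 = -N*h/5)
q = -29157 (q = 13786 - 42943 = -29157)
I(m) = √2*√m (I(m) = √(2*m) = √2*√m)
(Y(z, -315) + q) + I(-452) = (-⅕*(-315)*450 - 29157) + √2*√(-452) = (28350 - 29157) + √2*(2*I*√113) = -807 + 2*I*√226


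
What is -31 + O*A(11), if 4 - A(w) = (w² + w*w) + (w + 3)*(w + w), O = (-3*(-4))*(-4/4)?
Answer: 6521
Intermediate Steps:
O = -12 (O = 12*(-4*¼) = 12*(-1) = -12)
A(w) = 4 - 2*w² - 2*w*(3 + w) (A(w) = 4 - ((w² + w*w) + (w + 3)*(w + w)) = 4 - ((w² + w²) + (3 + w)*(2*w)) = 4 - (2*w² + 2*w*(3 + w)) = 4 + (-2*w² - 2*w*(3 + w)) = 4 - 2*w² - 2*w*(3 + w))
-31 + O*A(11) = -31 - 12*(4 - 6*11 - 4*11²) = -31 - 12*(4 - 66 - 4*121) = -31 - 12*(4 - 66 - 484) = -31 - 12*(-546) = -31 + 6552 = 6521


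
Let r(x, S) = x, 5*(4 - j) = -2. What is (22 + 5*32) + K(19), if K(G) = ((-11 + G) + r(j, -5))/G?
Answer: 17352/95 ≈ 182.65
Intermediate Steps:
j = 22/5 (j = 4 - ⅕*(-2) = 4 + ⅖ = 22/5 ≈ 4.4000)
K(G) = (-33/5 + G)/G (K(G) = ((-11 + G) + 22/5)/G = (-33/5 + G)/G)
(22 + 5*32) + K(19) = (22 + 5*32) + (-33/5 + 19)/19 = (22 + 160) + (1/19)*(62/5) = 182 + 62/95 = 17352/95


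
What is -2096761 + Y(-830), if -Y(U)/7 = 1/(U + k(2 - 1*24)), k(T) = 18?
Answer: -243224275/116 ≈ -2.0968e+6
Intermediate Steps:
Y(U) = -7/(18 + U) (Y(U) = -7/(U + 18) = -7/(18 + U))
-2096761 + Y(-830) = -2096761 - 7/(18 - 830) = -2096761 - 7/(-812) = -2096761 - 7*(-1/812) = -2096761 + 1/116 = -243224275/116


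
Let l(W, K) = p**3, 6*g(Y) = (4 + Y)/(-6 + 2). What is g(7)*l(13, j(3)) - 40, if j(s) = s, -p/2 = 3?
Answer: 59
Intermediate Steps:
p = -6 (p = -2*3 = -6)
g(Y) = -1/6 - Y/24 (g(Y) = ((4 + Y)/(-6 + 2))/6 = ((4 + Y)/(-4))/6 = ((4 + Y)*(-1/4))/6 = (-1 - Y/4)/6 = -1/6 - Y/24)
l(W, K) = -216 (l(W, K) = (-6)**3 = -216)
g(7)*l(13, j(3)) - 40 = (-1/6 - 1/24*7)*(-216) - 40 = (-1/6 - 7/24)*(-216) - 40 = -11/24*(-216) - 40 = 99 - 40 = 59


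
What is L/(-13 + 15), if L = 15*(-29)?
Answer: -435/2 ≈ -217.50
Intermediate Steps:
L = -435
L/(-13 + 15) = -435/(-13 + 15) = -435/2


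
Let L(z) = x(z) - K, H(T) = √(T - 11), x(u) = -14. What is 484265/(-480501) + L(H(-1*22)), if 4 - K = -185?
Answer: -98025968/480501 ≈ -204.01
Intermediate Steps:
K = 189 (K = 4 - 1*(-185) = 4 + 185 = 189)
H(T) = √(-11 + T)
L(z) = -203 (L(z) = -14 - 1*189 = -14 - 189 = -203)
484265/(-480501) + L(H(-1*22)) = 484265/(-480501) - 203 = 484265*(-1/480501) - 203 = -484265/480501 - 203 = -98025968/480501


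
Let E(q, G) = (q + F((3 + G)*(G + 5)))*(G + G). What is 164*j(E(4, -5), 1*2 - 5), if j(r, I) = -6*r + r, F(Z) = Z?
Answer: 32800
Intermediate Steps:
E(q, G) = 2*G*(q + (3 + G)*(5 + G)) (E(q, G) = (q + (3 + G)*(G + 5))*(G + G) = (q + (3 + G)*(5 + G))*(2*G) = 2*G*(q + (3 + G)*(5 + G)))
j(r, I) = -5*r
164*j(E(4, -5), 1*2 - 5) = 164*(-10*(-5)*(15 + 4 + (-5)² + 8*(-5))) = 164*(-10*(-5)*(15 + 4 + 25 - 40)) = 164*(-10*(-5)*4) = 164*(-5*(-40)) = 164*200 = 32800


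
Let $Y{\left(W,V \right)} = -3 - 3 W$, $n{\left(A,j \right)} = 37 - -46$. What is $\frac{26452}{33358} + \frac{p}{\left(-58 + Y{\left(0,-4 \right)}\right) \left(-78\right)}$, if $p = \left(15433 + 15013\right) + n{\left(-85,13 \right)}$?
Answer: $\frac{44009423}{6104514} \approx 7.2093$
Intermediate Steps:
$n{\left(A,j \right)} = 83$ ($n{\left(A,j \right)} = 37 + 46 = 83$)
$p = 30529$ ($p = \left(15433 + 15013\right) + 83 = 30446 + 83 = 30529$)
$\frac{26452}{33358} + \frac{p}{\left(-58 + Y{\left(0,-4 \right)}\right) \left(-78\right)} = \frac{26452}{33358} + \frac{30529}{\left(-58 - 3\right) \left(-78\right)} = 26452 \cdot \frac{1}{33358} + \frac{30529}{\left(-58 + \left(-3 + 0\right)\right) \left(-78\right)} = \frac{13226}{16679} + \frac{30529}{\left(-58 - 3\right) \left(-78\right)} = \frac{13226}{16679} + \frac{30529}{\left(-61\right) \left(-78\right)} = \frac{13226}{16679} + \frac{30529}{4758} = \frac{44009423}{6104514}$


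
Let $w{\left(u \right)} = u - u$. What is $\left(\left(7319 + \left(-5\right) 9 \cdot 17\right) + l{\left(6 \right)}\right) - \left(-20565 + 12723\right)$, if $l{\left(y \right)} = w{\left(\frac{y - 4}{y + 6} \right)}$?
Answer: $14396$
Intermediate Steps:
$w{\left(u \right)} = 0$
$l{\left(y \right)} = 0$
$\left(\left(7319 + \left(-5\right) 9 \cdot 17\right) + l{\left(6 \right)}\right) - \left(-20565 + 12723\right) = \left(\left(7319 + \left(-5\right) 9 \cdot 17\right) + 0\right) - \left(-20565 + 12723\right) = \left(\left(7319 - 765\right) + 0\right) - -7842 = \left(\left(7319 - 765\right) + 0\right) + 7842 = \left(6554 + 0\right) + 7842 = 6554 + 7842 = 14396$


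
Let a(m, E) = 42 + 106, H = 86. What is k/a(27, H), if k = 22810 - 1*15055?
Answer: 7755/148 ≈ 52.399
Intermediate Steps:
k = 7755 (k = 22810 - 15055 = 7755)
a(m, E) = 148
k/a(27, H) = 7755/148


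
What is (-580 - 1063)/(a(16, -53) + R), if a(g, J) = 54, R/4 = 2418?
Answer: -1643/9726 ≈ -0.16893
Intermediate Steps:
R = 9672 (R = 4*2418 = 9672)
(-580 - 1063)/(a(16, -53) + R) = (-580 - 1063)/(54 + 9672) = -1643/9726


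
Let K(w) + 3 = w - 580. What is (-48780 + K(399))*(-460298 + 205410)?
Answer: 12480336032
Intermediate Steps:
K(w) = -583 + w (K(w) = -3 + (w - 580) = -3 + (-580 + w) = -583 + w)
(-48780 + K(399))*(-460298 + 205410) = (-48780 + (-583 + 399))*(-460298 + 205410) = (-48780 - 184)*(-254888) = -48964*(-254888) = 12480336032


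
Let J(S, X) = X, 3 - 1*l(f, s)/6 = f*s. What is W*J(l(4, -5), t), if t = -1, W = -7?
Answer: 7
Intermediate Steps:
l(f, s) = 18 - 6*f*s
W*J(l(4, -5), t) = -7*(-1) = 7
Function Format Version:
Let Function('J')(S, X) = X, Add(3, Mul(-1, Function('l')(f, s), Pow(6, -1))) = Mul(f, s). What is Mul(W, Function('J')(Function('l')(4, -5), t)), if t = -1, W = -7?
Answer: 7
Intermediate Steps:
Function('l')(f, s) = Add(18, Mul(-6, f, s)) (Function('l')(f, s) = Add(18, Mul(-6, Mul(f, s))) = Add(18, Mul(-6, f, s)))
Mul(W, Function('J')(Function('l')(4, -5), t)) = Mul(-7, -1) = 7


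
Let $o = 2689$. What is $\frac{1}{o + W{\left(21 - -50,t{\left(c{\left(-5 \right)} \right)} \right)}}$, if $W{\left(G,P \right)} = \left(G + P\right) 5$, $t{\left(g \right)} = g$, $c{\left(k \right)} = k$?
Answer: $\frac{1}{3019} \approx 0.00033124$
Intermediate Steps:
$W{\left(G,P \right)} = 5 G + 5 P$
$\frac{1}{o + W{\left(21 - -50,t{\left(c{\left(-5 \right)} \right)} \right)}} = \frac{1}{2689 + \left(5 \left(21 - -50\right) + 5 \left(-5\right)\right)} = \frac{1}{2689 - \left(25 - 5 \left(21 + 50\right)\right)} = \frac{1}{2689 + \left(5 \cdot 71 - 25\right)} = \frac{1}{2689 + \left(355 - 25\right)} = \frac{1}{2689 + 330} = \frac{1}{3019}$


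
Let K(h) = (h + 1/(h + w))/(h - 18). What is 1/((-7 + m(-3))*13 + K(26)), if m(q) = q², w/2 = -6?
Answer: 112/3277 ≈ 0.034178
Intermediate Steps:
w = -12 (w = 2*(-6) = -12)
K(h) = (h + 1/(-12 + h))/(-18 + h) (K(h) = (h + 1/(h - 12))/(h - 18) = (h + 1/(-12 + h))/(-18 + h))
1/((-7 + m(-3))*13 + K(26)) = 1/((-7 + (-3)²)*13 + (1 + 26² - 12*26)/(216 + 26² - 30*26)) = 1/((-7 + 9)*13 + (1 + 676 - 312)/(216 + 676 - 780)) = 1/(2*13 + 365/112) = 1/(26 + (1/112)*365) = 1/(26 + 365/112) = 1/(3277/112) = 112/3277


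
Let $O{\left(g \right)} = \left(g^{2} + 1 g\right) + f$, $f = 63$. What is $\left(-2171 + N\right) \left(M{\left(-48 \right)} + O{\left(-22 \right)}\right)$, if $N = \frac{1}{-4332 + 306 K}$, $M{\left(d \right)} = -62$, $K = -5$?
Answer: $- \frac{5892324589}{5862} \approx -1.0052 \cdot 10^{6}$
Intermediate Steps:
$O{\left(g \right)} = 63 + g + g^{2}$ ($O{\left(g \right)} = \left(g^{2} + 1 g\right) + 63 = \left(g^{2} + g\right) + 63 = \left(g + g^{2}\right) + 63 = 63 + g + g^{2}$)
$N = - \frac{1}{5862}$ ($N = \frac{1}{-4332 + 306 \left(-5\right)} = \frac{1}{-4332 - 1530} = \frac{1}{-5862} = - \frac{1}{5862} \approx -0.00017059$)
$\left(-2171 + N\right) \left(M{\left(-48 \right)} + O{\left(-22 \right)}\right) = \left(-2171 - \frac{1}{5862}\right) \left(-62 + \left(63 - 22 + \left(-22\right)^{2}\right)\right) = - \frac{12726403 \left(-62 + \left(63 - 22 + 484\right)\right)}{5862} = - \frac{12726403 \left(-62 + 525\right)}{5862} = \left(- \frac{12726403}{5862}\right) 463 = - \frac{5892324589}{5862}$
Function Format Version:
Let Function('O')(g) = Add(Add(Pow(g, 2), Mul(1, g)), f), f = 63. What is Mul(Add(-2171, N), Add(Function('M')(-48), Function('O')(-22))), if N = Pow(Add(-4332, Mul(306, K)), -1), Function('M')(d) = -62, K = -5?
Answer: Rational(-5892324589, 5862) ≈ -1.0052e+6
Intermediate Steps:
Function('O')(g) = Add(63, g, Pow(g, 2)) (Function('O')(g) = Add(Add(Pow(g, 2), Mul(1, g)), 63) = Add(Add(Pow(g, 2), g), 63) = Add(Add(g, Pow(g, 2)), 63) = Add(63, g, Pow(g, 2)))
N = Rational(-1, 5862) (N = Pow(Add(-4332, Mul(306, -5)), -1) = Pow(Add(-4332, -1530), -1) = Pow(-5862, -1) = Rational(-1, 5862) ≈ -0.00017059)
Mul(Add(-2171, N), Add(Function('M')(-48), Function('O')(-22))) = Mul(Add(-2171, Rational(-1, 5862)), Add(-62, Add(63, -22, Pow(-22, 2)))) = Mul(Rational(-12726403, 5862), Add(-62, Add(63, -22, 484))) = Mul(Rational(-12726403, 5862), Add(-62, 525)) = Mul(Rational(-12726403, 5862), 463) = Rational(-5892324589, 5862)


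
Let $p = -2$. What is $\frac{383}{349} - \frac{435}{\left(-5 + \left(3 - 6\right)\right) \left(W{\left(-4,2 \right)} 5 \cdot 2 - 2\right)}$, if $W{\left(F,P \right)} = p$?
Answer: $- \frac{84407}{61424} \approx -1.3742$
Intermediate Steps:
$W{\left(F,P \right)} = -2$
$\frac{383}{349} - \frac{435}{\left(-5 + \left(3 - 6\right)\right) \left(W{\left(-4,2 \right)} 5 \cdot 2 - 2\right)} = \frac{383}{349} - \frac{435}{\left(-5 + \left(3 - 6\right)\right) \left(- 2 \cdot 5 \cdot 2 - 2\right)} = 383 \cdot \frac{1}{349} - \frac{435}{\left(-5 + \left(3 - 6\right)\right) \left(\left(-2\right) 10 - 2\right)} = \frac{383}{349} - \frac{435}{\left(-5 - 3\right) \left(-20 - 2\right)} = \frac{383}{349} - \frac{435}{\left(-8\right) \left(-22\right)} = \frac{383}{349} - \frac{435}{176} = - \frac{84407}{61424}$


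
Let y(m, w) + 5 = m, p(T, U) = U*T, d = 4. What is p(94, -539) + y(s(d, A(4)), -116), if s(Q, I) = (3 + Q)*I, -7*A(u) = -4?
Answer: -50667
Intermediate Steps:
A(u) = 4/7 (A(u) = -1/7*(-4) = 4/7)
p(T, U) = T*U
s(Q, I) = I*(3 + Q)
y(m, w) = -5 + m
p(94, -539) + y(s(d, A(4)), -116) = 94*(-539) + (-5 + 4*(3 + 4)/7) = -50666 + (-5 + (4/7)*7) = -50666 + (-5 + 4) = -50666 - 1 = -50667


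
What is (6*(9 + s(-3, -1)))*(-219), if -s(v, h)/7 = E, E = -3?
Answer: -39420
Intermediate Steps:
s(v, h) = 21 (s(v, h) = -7*(-3) = 21)
(6*(9 + s(-3, -1)))*(-219) = (6*(9 + 21))*(-219) = (6*30)*(-219) = 180*(-219) = -39420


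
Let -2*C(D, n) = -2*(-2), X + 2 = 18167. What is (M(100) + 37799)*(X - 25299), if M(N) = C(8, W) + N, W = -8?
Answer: -270357198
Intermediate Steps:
X = 18165 (X = -2 + 18167 = 18165)
C(D, n) = -2 (C(D, n) = -(-1)*(-2) = -1/2*4 = -2)
M(N) = -2 + N
(M(100) + 37799)*(X - 25299) = ((-2 + 100) + 37799)*(18165 - 25299) = (98 + 37799)*(-7134) = 37897*(-7134) = -270357198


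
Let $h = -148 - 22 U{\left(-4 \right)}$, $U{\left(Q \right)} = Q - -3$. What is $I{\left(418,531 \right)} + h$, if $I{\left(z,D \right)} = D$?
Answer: $405$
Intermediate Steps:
$U{\left(Q \right)} = 3 + Q$ ($U{\left(Q \right)} = Q + 3 = 3 + Q$)
$h = -126$ ($h = -148 - 22 \left(3 - 4\right) = -148 - -22 = -148 + 22 = -126$)
$I{\left(418,531 \right)} + h = 531 - 126 = 405$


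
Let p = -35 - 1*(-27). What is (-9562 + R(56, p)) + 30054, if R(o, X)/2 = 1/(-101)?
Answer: 2069690/101 ≈ 20492.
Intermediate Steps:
p = -8 (p = -35 + 27 = -8)
R(o, X) = -2/101 (R(o, X) = 2/(-101) = 2*(-1/101) = -2/101)
(-9562 + R(56, p)) + 30054 = (-9562 - 2/101) + 30054 = -965764/101 + 30054 = 2069690/101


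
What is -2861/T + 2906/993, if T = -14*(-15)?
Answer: -247857/23170 ≈ -10.697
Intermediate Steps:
T = 210
-2861/T + 2906/993 = -2861/210 + 2906/993 = -247857/23170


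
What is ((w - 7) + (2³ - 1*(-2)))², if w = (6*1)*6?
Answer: 1521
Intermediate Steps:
w = 36 (w = 6*6 = 36)
((w - 7) + (2³ - 1*(-2)))² = ((36 - 7) + (2³ - 1*(-2)))² = (29 + (8 + 2))² = (29 + 10)² = 39² = 1521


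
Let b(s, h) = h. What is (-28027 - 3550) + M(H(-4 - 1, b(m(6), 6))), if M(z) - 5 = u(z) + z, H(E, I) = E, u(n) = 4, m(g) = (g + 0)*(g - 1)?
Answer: -31573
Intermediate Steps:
m(g) = g*(-1 + g)
M(z) = 9 + z (M(z) = 5 + (4 + z) = 9 + z)
(-28027 - 3550) + M(H(-4 - 1, b(m(6), 6))) = (-28027 - 3550) + (9 + (-4 - 1)) = -31577 + (9 - 5) = -31577 + 4 = -31573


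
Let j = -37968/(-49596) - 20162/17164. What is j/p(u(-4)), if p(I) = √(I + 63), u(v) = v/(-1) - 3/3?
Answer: -14511325*√66/2340980796 ≈ -0.050359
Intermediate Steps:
u(v) = -1 - v (u(v) = v*(-1) - 3*⅓ = -v - 1 = -1 - v)
p(I) = √(63 + I)
j = -14511325/35469406 (j = -37968*(-1/49596) - 20162*1/17164 = 3164/4133 - 10081/8582 = -14511325/35469406 ≈ -0.40912)
j/p(u(-4)) = -14511325/(35469406*√(63 + (-1 - 1*(-4)))) = -14511325/(35469406*√(63 + (-1 + 4))) = -14511325/(35469406*√(63 + 3)) = -14511325*√66/66/35469406 = -14511325*√66/2340980796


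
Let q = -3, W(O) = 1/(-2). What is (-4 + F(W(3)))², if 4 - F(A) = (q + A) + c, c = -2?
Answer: 121/4 ≈ 30.250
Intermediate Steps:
W(O) = -½
F(A) = 9 - A (F(A) = 4 - ((-3 + A) - 2) = 4 - (-5 + A) = 4 + (5 - A) = 9 - A)
(-4 + F(W(3)))² = (-4 + (9 - 1*(-½)))² = (-4 + (9 + ½))² = (-4 + 19/2)² = (11/2)² = 121/4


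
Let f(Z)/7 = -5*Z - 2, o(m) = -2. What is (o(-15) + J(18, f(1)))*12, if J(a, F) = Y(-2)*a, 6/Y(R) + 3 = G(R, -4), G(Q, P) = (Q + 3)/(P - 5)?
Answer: -3084/7 ≈ -440.57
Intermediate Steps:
G(Q, P) = (3 + Q)/(-5 + P)
Y(R) = 6/(-10/3 - R/9) (Y(R) = 6/(-3 + (3 + R)/(-5 - 4)) = 6/(-3 + (3 + R)/(-9)) = 6/(-3 - (3 + R)/9) = 6/(-3 + (-⅓ - R/9)) = 6/(-10/3 - R/9))
f(Z) = -14 - 35*Z (f(Z) = 7*(-5*Z - 2) = 7*(-2 - 5*Z) = -14 - 35*Z)
J(a, F) = -27*a/14 (J(a, F) = (-54/(30 - 2))*a = (-54/28)*a = (-54*1/28)*a = -27*a/14)
(o(-15) + J(18, f(1)))*12 = (-2 - 27/14*18)*12 = (-2 - 243/7)*12 = -257/7*12 = -3084/7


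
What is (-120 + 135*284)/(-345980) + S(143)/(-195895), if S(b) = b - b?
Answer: -1911/17299 ≈ -0.11047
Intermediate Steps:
S(b) = 0
(-120 + 135*284)/(-345980) + S(143)/(-195895) = (-120 + 135*284)/(-345980) + 0/(-195895) = (-120 + 38340)*(-1/345980) + 0*(-1/195895) = 38220*(-1/345980) + 0 = -1911/17299 + 0 = -1911/17299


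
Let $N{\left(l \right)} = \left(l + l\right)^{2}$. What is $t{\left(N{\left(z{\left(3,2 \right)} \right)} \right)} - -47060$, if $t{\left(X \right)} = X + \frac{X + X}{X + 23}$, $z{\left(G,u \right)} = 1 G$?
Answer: $\frac{2778736}{59} \approx 47097.0$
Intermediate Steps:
$z{\left(G,u \right)} = G$
$N{\left(l \right)} = 4 l^{2}$ ($N{\left(l \right)} = \left(2 l\right)^{2} = 4 l^{2}$)
$t{\left(X \right)} = X + \frac{2 X}{23 + X}$
$t{\left(N{\left(z{\left(3,2 \right)} \right)} \right)} - -47060 = \frac{4 \cdot 3^{2} \left(25 + 4 \cdot 3^{2}\right)}{23 + 4 \cdot 3^{2}} - -47060 = \frac{4 \cdot 9 \left(25 + 4 \cdot 9\right)}{23 + 4 \cdot 9} + 47060 = \frac{36 \left(25 + 36\right)}{23 + 36} + 47060 = 36 \cdot \frac{1}{59} \cdot 61 + 47060 = \frac{2196}{59} + 47060 = \frac{2778736}{59}$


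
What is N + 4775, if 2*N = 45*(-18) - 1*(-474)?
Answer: 4607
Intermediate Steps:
N = -168 (N = (45*(-18) - 1*(-474))/2 = (-810 + 474)/2 = (1/2)*(-336) = -168)
N + 4775 = -168 + 4775 = 4607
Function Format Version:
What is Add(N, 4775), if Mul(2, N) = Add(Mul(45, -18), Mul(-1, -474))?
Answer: 4607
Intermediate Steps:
N = -168 (N = Mul(Rational(1, 2), Add(Mul(45, -18), Mul(-1, -474))) = Mul(Rational(1, 2), Add(-810, 474)) = Mul(Rational(1, 2), -336) = -168)
Add(N, 4775) = Add(-168, 4775) = 4607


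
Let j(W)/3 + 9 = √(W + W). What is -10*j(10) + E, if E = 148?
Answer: 418 - 60*√5 ≈ 283.84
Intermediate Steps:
j(W) = -27 + 3*√2*√W (j(W) = -27 + 3*√(W + W) = -27 + 3*√(2*W) = -27 + 3*(√2*√W) = -27 + 3*√2*√W)
-10*j(10) + E = -10*(-27 + 3*√2*√10) + 148 = -10*(-27 + 6*√5) + 148 = (270 - 60*√5) + 148 = 418 - 60*√5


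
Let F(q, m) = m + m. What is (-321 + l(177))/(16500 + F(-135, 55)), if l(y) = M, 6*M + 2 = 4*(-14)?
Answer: -496/24915 ≈ -0.019908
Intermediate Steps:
F(q, m) = 2*m
M = -29/3 (M = -⅓ + (4*(-14))/6 = -⅓ + (⅙)*(-56) = -⅓ - 28/3 = -29/3 ≈ -9.6667)
l(y) = -29/3
(-321 + l(177))/(16500 + F(-135, 55)) = (-321 - 29/3)/(16500 + 2*55) = -992/(3*(16500 + 110)) = -992/3/16610 = -992/3*1/16610 = -496/24915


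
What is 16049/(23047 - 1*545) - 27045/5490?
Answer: -2891431/686311 ≈ -4.2130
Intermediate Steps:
16049/(23047 - 1*545) - 27045/5490 = 16049/(23047 - 545) - 27045*1/5490 = 16049/22502 - 601/122 = -2891431/686311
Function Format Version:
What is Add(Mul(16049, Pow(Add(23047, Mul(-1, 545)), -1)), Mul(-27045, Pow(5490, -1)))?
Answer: Rational(-2891431, 686311) ≈ -4.2130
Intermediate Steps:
Add(Mul(16049, Pow(Add(23047, Mul(-1, 545)), -1)), Mul(-27045, Pow(5490, -1))) = Add(Mul(16049, Pow(Add(23047, -545), -1)), Mul(-27045, Rational(1, 5490))) = Add(Mul(16049, Pow(22502, -1)), Rational(-601, 122)) = Add(Mul(16049, Rational(1, 22502)), Rational(-601, 122)) = Add(Rational(16049, 22502), Rational(-601, 122)) = Rational(-2891431, 686311)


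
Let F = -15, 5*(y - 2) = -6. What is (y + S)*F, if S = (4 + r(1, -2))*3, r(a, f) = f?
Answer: -102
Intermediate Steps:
y = ⅘ (y = 2 + (⅕)*(-6) = 2 - 6/5 = ⅘ ≈ 0.80000)
S = 6 (S = (4 - 2)*3 = 2*3 = 6)
(y + S)*F = (⅘ + 6)*(-15) = (34/5)*(-15) = -102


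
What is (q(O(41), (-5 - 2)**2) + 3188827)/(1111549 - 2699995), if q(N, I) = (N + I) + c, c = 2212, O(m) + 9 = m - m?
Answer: -1063693/529482 ≈ -2.0089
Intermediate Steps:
O(m) = -9 (O(m) = -9 + (m - m) = -9 + 0 = -9)
q(N, I) = 2212 + I + N (q(N, I) = (N + I) + 2212 = (I + N) + 2212 = 2212 + I + N)
(q(O(41), (-5 - 2)**2) + 3188827)/(1111549 - 2699995) = ((2212 + (-5 - 2)**2 - 9) + 3188827)/(1111549 - 2699995) = ((2212 + (-7)**2 - 9) + 3188827)/(-1588446) = ((2212 + 49 - 9) + 3188827)*(-1/1588446) = (2252 + 3188827)*(-1/1588446) = 3191079*(-1/1588446) = -1063693/529482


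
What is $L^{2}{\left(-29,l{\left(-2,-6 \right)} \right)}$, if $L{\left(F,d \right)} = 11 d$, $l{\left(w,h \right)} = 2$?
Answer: $484$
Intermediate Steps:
$L^{2}{\left(-29,l{\left(-2,-6 \right)} \right)} = \left(11 \cdot 2\right)^{2} = 22^{2} = 484$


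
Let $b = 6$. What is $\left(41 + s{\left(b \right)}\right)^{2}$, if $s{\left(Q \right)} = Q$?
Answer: $2209$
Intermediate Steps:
$\left(41 + s{\left(b \right)}\right)^{2} = \left(41 + 6\right)^{2} = 47^{2} = 2209$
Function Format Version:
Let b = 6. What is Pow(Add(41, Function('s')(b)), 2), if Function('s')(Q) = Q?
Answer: 2209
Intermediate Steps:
Pow(Add(41, Function('s')(b)), 2) = Pow(Add(41, 6), 2) = Pow(47, 2) = 2209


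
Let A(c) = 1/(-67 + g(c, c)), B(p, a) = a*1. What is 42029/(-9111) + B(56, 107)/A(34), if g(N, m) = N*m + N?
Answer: 1094744842/9111 ≈ 1.2016e+5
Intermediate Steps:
B(p, a) = a
g(N, m) = N + N*m
A(c) = 1/(-67 + c*(1 + c))
42029/(-9111) + B(56, 107)/A(34) = 42029/(-9111) + 107/(1/(-67 + 34*(1 + 34))) = 42029*(-1/9111) + 107/(1/(-67 + 34*35)) = -42029/9111 + 107/(1/(-67 + 1190)) = -42029/9111 + 107/(1/1123) = -42029/9111 + 107*1123 = -42029/9111 + 120161 = 1094744842/9111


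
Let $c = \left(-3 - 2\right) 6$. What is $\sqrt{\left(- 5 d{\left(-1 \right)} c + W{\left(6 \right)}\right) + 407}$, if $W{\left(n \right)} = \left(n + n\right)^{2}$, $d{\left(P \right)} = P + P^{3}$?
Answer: $\sqrt{251} \approx 15.843$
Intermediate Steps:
$W{\left(n \right)} = 4 n^{2}$ ($W{\left(n \right)} = \left(2 n\right)^{2} = 4 n^{2}$)
$c = -30$ ($c = \left(-5\right) 6 = -30$)
$\sqrt{\left(- 5 d{\left(-1 \right)} c + W{\left(6 \right)}\right) + 407} = \sqrt{\left(- 5 \left(-1 + \left(-1\right)^{3}\right) \left(-30\right) + 4 \cdot 6^{2}\right) + 407} = \sqrt{\left(- 5 \left(-1 - 1\right) \left(-30\right) + 4 \cdot 36\right) + 407} = \sqrt{\left(\left(-5\right) \left(-2\right) \left(-30\right) + 144\right) + 407} = \sqrt{\left(10 \left(-30\right) + 144\right) + 407} = \sqrt{\left(-300 + 144\right) + 407} = \sqrt{-156 + 407} = \sqrt{251}$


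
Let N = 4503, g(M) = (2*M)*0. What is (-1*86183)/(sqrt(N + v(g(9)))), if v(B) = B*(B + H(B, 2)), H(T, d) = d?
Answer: -86183*sqrt(4503)/4503 ≈ -1284.3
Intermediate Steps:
g(M) = 0
v(B) = B*(2 + B) (v(B) = B*(B + 2) = B*(2 + B))
(-1*86183)/(sqrt(N + v(g(9)))) = (-1*86183)/(sqrt(4503 + 0*(2 + 0))) = -86183/sqrt(4503 + 0*2) = -86183/sqrt(4503 + 0) = -86183*sqrt(4503)/4503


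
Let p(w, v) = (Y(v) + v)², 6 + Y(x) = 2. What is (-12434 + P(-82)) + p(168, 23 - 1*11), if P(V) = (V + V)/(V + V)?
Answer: -12369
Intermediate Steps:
Y(x) = -4 (Y(x) = -6 + 2 = -4)
p(w, v) = (-4 + v)²
P(V) = 1 (P(V) = (2*V)/((2*V)) = (2*V)*(1/(2*V)) = 1)
(-12434 + P(-82)) + p(168, 23 - 1*11) = (-12434 + 1) + (-4 + (23 - 1*11))² = -12433 + (-4 + (23 - 11))² = -12433 + (-4 + 12)² = -12433 + 8² = -12433 + 64 = -12369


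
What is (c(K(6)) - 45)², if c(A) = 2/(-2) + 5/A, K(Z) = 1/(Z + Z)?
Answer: 196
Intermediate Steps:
K(Z) = 1/(2*Z)
c(A) = -1 + 5/A (c(A) = 2*(-½) + 5/A = -1 + 5/A)
(c(K(6)) - 45)² = ((5 - 1/(2*6))/(((½)/6)) - 45)² = ((5 - 1/(2*6))/(((½)*(⅙))) - 45)² = ((5 - 1*1/12)/(1/12) - 45)² = (12*(5 - 1/12) - 45)² = (12*(59/12) - 45)² = (59 - 45)² = 14² = 196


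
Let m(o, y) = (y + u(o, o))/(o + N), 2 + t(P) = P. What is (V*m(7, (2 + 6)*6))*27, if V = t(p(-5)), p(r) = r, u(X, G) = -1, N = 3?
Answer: -8883/10 ≈ -888.30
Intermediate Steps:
t(P) = -2 + P
V = -7 (V = -2 - 5 = -7)
m(o, y) = (-1 + y)/(3 + o) (m(o, y) = (y - 1)/(o + 3) = (-1 + y)/(3 + o))
(V*m(7, (2 + 6)*6))*27 = -7*(-1 + (2 + 6)*6)/(3 + 7)*27 = -7*(-1 + 8*6)/10*27 = -7*(-1 + 48)/10*27 = -7*47/10*27 = -329/10*27 = -8883/10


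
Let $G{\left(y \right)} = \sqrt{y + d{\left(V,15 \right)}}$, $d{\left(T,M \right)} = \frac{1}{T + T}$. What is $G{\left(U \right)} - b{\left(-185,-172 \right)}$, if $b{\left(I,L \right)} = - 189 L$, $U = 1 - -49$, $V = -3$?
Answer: $-32508 + \frac{\sqrt{1794}}{6} \approx -32501.0$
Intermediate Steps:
$d{\left(T,M \right)} = \frac{1}{2 T}$
$U = 50$ ($U = 1 + 49 = 50$)
$G{\left(y \right)} = \sqrt{- \frac{1}{6} + y}$ ($G{\left(y \right)} = \sqrt{y + \frac{1}{2 \left(-3\right)}} = \sqrt{y + \frac{1}{2} \left(- \frac{1}{3}\right)} = \sqrt{y - \frac{1}{6}} = \sqrt{- \frac{1}{6} + y}$)
$G{\left(U \right)} - b{\left(-185,-172 \right)} = \frac{\sqrt{-6 + 36 \cdot 50}}{6} - \left(-189\right) \left(-172\right) = \frac{\sqrt{-6 + 1800}}{6} - 32508 = \frac{\sqrt{1794}}{6} - 32508 = -32508 + \frac{\sqrt{1794}}{6}$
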